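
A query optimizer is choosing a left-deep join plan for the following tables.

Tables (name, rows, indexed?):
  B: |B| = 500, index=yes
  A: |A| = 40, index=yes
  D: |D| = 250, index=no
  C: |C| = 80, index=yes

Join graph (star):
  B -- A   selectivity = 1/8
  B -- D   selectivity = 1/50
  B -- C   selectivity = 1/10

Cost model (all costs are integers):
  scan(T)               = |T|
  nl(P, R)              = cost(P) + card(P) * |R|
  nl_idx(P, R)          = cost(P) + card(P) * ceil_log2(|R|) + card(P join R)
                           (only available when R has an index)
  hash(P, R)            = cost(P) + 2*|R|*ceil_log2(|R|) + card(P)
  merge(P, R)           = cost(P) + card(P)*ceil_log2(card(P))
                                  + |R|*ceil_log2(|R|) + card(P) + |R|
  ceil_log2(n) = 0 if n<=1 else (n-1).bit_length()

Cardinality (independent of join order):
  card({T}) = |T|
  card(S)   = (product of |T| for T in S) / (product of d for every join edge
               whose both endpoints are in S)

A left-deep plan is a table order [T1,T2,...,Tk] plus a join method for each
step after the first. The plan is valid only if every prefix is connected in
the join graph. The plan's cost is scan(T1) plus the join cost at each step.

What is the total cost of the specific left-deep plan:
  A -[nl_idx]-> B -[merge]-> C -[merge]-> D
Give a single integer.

358290

step 1: scan A: cost=40, card=40
step 2: join B via nl_idx
    card(P join B) = 40*500/(8) = 2500
    cost = 40 + 40*9 + 2500 = 2900
step 3: join C via merge
    card(P join C) = 2500*80/(10) = 20000
    cost = 2900 + 2500*12 + 80*7 + 2500 + 80 = 36040
step 4: join D via merge
    card(P join D) = 20000*250/(50) = 100000
    cost = 36040 + 20000*15 + 250*8 + 20000 + 250 = 358290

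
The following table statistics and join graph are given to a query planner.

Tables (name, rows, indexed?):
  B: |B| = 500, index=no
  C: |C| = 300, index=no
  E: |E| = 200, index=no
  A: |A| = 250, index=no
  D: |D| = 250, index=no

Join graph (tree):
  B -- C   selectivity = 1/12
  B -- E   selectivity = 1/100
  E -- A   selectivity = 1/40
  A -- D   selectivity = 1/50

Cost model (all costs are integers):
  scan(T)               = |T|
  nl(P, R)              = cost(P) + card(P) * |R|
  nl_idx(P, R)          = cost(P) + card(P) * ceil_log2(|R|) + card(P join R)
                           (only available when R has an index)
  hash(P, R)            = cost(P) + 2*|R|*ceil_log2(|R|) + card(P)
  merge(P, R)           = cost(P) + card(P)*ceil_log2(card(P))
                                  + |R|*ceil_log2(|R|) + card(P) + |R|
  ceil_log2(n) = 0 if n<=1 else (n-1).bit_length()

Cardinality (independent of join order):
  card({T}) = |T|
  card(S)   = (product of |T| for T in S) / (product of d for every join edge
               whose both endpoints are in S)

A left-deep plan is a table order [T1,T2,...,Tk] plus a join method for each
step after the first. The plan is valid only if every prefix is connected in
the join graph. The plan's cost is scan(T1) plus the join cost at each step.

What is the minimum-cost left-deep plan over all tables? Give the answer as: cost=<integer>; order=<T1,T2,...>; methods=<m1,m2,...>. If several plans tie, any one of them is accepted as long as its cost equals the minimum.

cost=56100; order=B,E,A,D,C; methods=hash,hash,hash,hash

Selinger DP (subsets sized 1..n):
  {B}: scan cost=500, card=500
  {C}: scan cost=300, card=300
  {E}: scan cost=200, card=200
  {A}: scan cost=250, card=250
  {D}: scan cost=250, card=250
  {BC}: card=12500; try (C,hash)→6400, (B,merge)→8300, (C,merge)→8500, (B,hash)→9600, (B,nl)→150300, (C,nl)→150500; best=6400 via (C,hash)
  {BE}: card=1000; try (E,hash)→4200, (B,merge)→7000, (E,merge)→7300, (B,hash)→9400, (B,nl)→100200, (E,nl)→100500; best=4200 via (E,hash)
  {AE}: card=1250; try (E,hash)→3700, (A,merge)→4250, (E,merge)→4300, (A,hash)→4400, (A,nl)→50200, (E,nl)→50250; best=3700 via (E,hash)
  {AD}: card=1250; try (D,hash)→4500, (A,hash)→4500, (D,merge)→4750, (A,merge)→4750, (D,nl)→62750, (A,nl)→62750; best=4500 via (D,hash)
  {BCE}: card=25000; try (C,hash)→10600, (C,merge)→18200, (E,hash)→22100, (E,merge)→195700, (C,nl)→304200, (E,nl)→2506400; best=10600 via (C,hash)
  {ABE}: card=6250; try (A,hash)→9200, (B,hash)→13950, (A,merge)→17450, (B,merge)→23700, (A,nl)→254200, (B,nl)→628700; best=9200 via (A,hash)
  {ADE}: card=6250; try (E,hash)→8950, (D,hash)→8950, (D,merge)→20950, (E,merge)→21300, (E,nl)→254500, (D,nl)→316200; best=8950 via (E,hash)
  {ABCE}: card=156250; try (C,hash)→20850, (A,hash)→39600, (C,merge)→99700, (A,merge)→412850, (C,nl)→1884200, (A,nl)→6260600; best=20850 via (C,hash)
  {ABDE}: card=31250; try (D,hash)→19450, (B,hash)→24200, (D,merge)→98950, (B,merge)→101450, (D,nl)→1571700, (B,nl)→3133950; best=19450 via (D,hash)
  {ABCDE}: card=781250; try (C,hash)→56100, (D,hash)→181100, (C,merge)→522450, (D,merge)→2991850, (C,nl)→9394450, (D,nl)→39083350; best=56100 via (C,hash)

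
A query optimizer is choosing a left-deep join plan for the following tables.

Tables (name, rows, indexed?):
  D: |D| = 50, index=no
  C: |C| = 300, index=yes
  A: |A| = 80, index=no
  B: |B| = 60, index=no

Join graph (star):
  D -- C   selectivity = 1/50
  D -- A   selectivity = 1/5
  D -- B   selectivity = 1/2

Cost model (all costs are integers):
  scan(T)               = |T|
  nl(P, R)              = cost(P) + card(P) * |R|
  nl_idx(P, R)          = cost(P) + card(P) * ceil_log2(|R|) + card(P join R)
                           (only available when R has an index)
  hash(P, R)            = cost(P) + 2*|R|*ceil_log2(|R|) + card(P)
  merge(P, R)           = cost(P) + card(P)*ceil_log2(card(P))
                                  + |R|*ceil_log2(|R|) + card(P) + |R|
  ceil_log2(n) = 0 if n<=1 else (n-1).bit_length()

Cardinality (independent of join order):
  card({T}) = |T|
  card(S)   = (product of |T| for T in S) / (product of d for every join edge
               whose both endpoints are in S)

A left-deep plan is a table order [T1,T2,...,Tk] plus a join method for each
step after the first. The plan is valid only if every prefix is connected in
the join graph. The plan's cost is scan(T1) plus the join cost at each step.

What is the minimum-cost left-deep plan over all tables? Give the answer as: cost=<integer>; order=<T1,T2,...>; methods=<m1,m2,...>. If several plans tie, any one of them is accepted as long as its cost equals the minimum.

cost=7740; order=D,C,A,B; methods=nl_idx,hash,hash

Selinger DP (subsets sized 1..n):
  {D}: scan cost=50, card=50
  {C}: scan cost=300, card=300
  {A}: scan cost=80, card=80
  {B}: scan cost=60, card=60
  {CD}: card=300; try (C,nl_idx)→800, (D,hash)→1200, (C,merge)→3400, (D,merge)→3650, (C,hash)→5500, (C,nl)→15050 …(+1); best=800 via (C,nl_idx)
  {AD}: card=800; try (D,hash)→760, (A,merge)→1040, (D,merge)→1070, (A,hash)→1220, (A,nl)→4050, (D,nl)→4080; best=760 via (D,hash)
  {BD}: card=1500; try (D,hash)→720, (B,hash)→820, (B,merge)→820, (D,merge)→830, (B,nl)→3050, (D,nl)→3060; best=720 via (D,hash)
  {ACD}: card=4800; try (A,hash)→2220, (A,merge)→4440, (C,hash)→6960, (C,merge)→12560, (C,nl_idx)→12760, (A,nl)→24800 …(+1); best=2220 via (A,hash)
  {BCD}: card=9000; try (B,hash)→1820, (B,merge)→4220, (C,hash)→7620, (B,nl)→18800, (C,merge)→21720, (C,nl_idx)→23220 …(+1); best=1820 via (B,hash)
  {ABD}: card=24000; try (B,hash)→2280, (A,hash)→3340, (B,merge)→9980, (A,merge)→19360, (B,nl)→48760, (A,nl)→120720; best=2280 via (B,hash)
  {ABCD}: card=144000; try (B,hash)→7740, (A,hash)→11940, (C,hash)→31680, (B,merge)→69840, (A,merge)→137460, (B,nl)→290220 …(+4); best=7740 via (B,hash)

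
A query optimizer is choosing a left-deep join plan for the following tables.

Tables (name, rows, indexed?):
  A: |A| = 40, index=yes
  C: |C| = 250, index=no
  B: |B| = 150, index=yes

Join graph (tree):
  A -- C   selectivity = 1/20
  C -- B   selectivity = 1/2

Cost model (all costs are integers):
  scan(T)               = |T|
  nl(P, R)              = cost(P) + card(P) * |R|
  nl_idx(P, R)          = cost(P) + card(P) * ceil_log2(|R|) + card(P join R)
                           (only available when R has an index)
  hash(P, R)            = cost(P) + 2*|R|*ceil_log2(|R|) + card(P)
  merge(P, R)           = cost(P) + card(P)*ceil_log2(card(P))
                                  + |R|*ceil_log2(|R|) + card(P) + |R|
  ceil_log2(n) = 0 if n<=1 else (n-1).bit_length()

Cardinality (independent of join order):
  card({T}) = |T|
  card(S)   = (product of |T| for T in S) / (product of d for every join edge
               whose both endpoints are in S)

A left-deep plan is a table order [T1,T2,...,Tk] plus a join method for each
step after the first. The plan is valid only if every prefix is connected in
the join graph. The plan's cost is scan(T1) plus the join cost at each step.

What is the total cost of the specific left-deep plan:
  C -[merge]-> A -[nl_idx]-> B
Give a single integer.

step 1: scan C: cost=250, card=250
step 2: join A via merge
    card(P join A) = 250*40/(20) = 500
    cost = 250 + 250*8 + 40*6 + 250 + 40 = 2780
step 3: join B via nl_idx
    card(P join B) = 500*150/(2) = 37500
    cost = 2780 + 500*8 + 37500 = 44280

44280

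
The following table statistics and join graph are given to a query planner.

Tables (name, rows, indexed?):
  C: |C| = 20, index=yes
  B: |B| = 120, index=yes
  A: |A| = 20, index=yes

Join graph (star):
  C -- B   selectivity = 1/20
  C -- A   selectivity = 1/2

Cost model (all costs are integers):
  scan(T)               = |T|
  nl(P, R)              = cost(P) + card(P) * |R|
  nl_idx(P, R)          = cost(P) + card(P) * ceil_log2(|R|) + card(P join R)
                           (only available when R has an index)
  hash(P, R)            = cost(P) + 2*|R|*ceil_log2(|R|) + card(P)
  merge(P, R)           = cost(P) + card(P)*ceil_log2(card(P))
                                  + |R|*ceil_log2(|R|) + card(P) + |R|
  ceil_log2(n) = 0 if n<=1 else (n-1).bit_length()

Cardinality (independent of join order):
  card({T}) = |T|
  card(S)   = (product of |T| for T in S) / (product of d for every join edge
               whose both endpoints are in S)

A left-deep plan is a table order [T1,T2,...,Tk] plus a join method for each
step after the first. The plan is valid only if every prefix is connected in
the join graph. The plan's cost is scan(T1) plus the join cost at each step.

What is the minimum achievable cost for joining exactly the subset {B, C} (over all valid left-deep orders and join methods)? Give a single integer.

Selinger DP over subsets of {B,C}:
  {C}: scan cost=20, card=20
  {B}: scan cost=120, card=120
  {BC}: card=120; try (B,nl_idx)→280, (C,hash)→440, (C,nl_idx)→840, (B,merge)→1100, (C,merge)→1200, (B,hash)→1720 …(+2); best=280 via (B,nl_idx)

280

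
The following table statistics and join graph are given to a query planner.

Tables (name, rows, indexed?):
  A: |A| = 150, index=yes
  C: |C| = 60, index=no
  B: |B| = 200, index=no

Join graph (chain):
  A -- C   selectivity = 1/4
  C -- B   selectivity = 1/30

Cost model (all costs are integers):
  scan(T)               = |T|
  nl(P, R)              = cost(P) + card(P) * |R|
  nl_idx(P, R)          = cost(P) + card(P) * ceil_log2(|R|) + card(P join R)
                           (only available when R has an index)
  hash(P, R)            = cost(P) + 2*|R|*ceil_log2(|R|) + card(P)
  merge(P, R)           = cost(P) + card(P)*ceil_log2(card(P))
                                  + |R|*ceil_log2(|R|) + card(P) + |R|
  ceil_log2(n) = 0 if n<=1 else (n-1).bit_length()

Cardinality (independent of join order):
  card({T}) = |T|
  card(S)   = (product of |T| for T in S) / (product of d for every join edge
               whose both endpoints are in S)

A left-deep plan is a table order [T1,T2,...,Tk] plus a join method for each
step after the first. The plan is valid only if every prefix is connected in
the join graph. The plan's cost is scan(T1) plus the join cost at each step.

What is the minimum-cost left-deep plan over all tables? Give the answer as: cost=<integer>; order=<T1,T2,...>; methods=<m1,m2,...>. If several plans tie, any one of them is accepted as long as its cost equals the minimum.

Selinger DP (subsets sized 1..n):
  {A}: scan cost=150, card=150
  {C}: scan cost=60, card=60
  {B}: scan cost=200, card=200
  {AC}: card=2250; try (C,hash)→1020, (A,merge)→1830, (C,merge)→1920, (A,hash)→2520, (A,nl_idx)→2790, (A,nl)→9060 …(+1); best=1020 via (C,hash)
  {BC}: card=400; try (C,hash)→1120, (B,merge)→2280, (C,merge)→2420, (B,hash)→3320, (B,nl)→12060, (C,nl)→12200; best=1120 via (C,hash)
  {ABC}: card=15000; try (A,hash)→3920, (B,hash)→6470, (A,merge)→6470, (A,nl_idx)→19320, (B,merge)→32070, (A,nl)→61120 …(+1); best=3920 via (A,hash)

cost=3920; order=B,C,A; methods=hash,hash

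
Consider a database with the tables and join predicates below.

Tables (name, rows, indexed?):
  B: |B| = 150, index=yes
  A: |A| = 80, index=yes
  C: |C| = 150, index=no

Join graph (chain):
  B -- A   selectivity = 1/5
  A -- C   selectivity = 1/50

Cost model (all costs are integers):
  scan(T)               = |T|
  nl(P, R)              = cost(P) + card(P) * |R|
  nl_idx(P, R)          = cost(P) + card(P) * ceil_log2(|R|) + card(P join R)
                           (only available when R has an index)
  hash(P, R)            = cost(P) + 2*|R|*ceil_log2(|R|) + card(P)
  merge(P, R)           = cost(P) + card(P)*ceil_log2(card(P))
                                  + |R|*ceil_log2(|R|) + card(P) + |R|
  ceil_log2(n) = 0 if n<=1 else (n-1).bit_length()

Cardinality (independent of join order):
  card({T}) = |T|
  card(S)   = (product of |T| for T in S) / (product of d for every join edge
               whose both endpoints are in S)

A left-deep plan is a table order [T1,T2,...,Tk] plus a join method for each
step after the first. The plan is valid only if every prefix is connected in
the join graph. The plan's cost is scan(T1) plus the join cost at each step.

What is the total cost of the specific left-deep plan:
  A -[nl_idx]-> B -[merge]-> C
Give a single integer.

step 1: scan A: cost=80, card=80
step 2: join B via nl_idx
    card(P join B) = 80*150/(5) = 2400
    cost = 80 + 80*8 + 2400 = 3120
step 3: join C via merge
    card(P join C) = 2400*150/(50) = 7200
    cost = 3120 + 2400*12 + 150*8 + 2400 + 150 = 35670

35670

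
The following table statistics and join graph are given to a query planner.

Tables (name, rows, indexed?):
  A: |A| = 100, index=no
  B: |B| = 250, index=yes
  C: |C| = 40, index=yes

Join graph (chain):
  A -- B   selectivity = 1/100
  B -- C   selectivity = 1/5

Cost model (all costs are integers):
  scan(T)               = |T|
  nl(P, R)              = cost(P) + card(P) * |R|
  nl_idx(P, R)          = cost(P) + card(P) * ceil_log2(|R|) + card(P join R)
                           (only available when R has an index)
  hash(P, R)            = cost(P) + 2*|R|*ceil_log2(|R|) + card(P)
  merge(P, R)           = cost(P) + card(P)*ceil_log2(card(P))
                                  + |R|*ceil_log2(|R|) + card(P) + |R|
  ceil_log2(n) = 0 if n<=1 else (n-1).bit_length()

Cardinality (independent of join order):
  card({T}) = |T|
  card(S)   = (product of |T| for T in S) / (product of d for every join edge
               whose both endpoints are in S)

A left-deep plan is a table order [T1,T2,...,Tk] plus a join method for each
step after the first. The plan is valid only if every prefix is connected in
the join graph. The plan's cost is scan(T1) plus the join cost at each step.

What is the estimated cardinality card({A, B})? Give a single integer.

Tables in S: A(100), B(250)
Edges inside S: A-B(d=100)
numerator = 100 * 250 = 25000
denominator = 100 = 100
card(S) = 25000 / 100 = 250

250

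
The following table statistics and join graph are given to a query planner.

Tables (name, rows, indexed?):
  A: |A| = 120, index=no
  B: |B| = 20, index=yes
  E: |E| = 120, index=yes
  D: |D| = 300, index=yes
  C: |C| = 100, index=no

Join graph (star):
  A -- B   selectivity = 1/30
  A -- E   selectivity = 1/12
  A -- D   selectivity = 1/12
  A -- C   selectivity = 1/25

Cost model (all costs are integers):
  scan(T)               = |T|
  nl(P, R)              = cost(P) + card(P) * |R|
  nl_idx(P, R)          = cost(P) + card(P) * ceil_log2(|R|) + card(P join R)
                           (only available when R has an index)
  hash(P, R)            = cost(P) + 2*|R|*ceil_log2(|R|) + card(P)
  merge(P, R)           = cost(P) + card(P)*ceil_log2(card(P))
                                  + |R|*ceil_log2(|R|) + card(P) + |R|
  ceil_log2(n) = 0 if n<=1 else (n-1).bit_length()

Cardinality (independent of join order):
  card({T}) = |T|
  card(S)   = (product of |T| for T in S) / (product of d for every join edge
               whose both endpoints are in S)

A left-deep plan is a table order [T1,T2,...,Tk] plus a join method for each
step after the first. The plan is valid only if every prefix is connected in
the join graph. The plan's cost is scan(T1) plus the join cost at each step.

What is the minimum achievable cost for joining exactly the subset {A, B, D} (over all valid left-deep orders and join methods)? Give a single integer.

Selinger DP over subsets of {A,B,D}:
  {A}: scan cost=120, card=120
  {B}: scan cost=20, card=20
  {D}: scan cost=300, card=300
  {AB}: card=80; try (B,hash)→440, (B,nl_idx)→800, (A,merge)→1100, (B,merge)→1200, (A,hash)→1720, (A,nl)→2420 …(+1); best=440 via (B,hash)
  {AD}: card=3000; try (A,hash)→2280, (D,merge)→4080, (D,nl_idx)→4200, (A,merge)→4260, (D,hash)→5640, (D,nl)→36120 …(+1); best=2280 via (A,hash)
  {ABD}: card=2000; try (D,nl_idx)→3160, (D,merge)→4080, (B,hash)→5480, (D,hash)→5920, (B,nl_idx)→19280, (D,nl)→24440 …(+2); best=3160 via (D,nl_idx)

3160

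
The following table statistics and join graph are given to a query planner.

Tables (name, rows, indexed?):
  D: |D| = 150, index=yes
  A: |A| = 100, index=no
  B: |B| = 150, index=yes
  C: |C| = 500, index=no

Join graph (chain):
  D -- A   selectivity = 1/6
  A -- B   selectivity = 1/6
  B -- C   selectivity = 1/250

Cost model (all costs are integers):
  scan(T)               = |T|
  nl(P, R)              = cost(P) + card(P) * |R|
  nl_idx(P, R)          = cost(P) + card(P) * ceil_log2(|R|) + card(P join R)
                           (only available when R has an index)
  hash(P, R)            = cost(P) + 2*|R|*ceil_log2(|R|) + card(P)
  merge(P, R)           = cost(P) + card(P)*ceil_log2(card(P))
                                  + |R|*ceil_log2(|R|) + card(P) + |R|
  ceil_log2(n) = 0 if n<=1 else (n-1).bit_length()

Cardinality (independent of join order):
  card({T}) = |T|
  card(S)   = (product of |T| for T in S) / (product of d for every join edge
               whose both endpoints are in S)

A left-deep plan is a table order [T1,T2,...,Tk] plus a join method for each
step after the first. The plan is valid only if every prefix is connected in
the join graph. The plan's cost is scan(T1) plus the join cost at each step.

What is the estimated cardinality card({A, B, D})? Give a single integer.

Tables in S: A(100), B(150), D(150)
Edges inside S: D-A(d=6), A-B(d=6)
numerator = 100 * 150 * 150 = 2250000
denominator = 6 * 6 = 36
card(S) = 2250000 / 36 = 62500

62500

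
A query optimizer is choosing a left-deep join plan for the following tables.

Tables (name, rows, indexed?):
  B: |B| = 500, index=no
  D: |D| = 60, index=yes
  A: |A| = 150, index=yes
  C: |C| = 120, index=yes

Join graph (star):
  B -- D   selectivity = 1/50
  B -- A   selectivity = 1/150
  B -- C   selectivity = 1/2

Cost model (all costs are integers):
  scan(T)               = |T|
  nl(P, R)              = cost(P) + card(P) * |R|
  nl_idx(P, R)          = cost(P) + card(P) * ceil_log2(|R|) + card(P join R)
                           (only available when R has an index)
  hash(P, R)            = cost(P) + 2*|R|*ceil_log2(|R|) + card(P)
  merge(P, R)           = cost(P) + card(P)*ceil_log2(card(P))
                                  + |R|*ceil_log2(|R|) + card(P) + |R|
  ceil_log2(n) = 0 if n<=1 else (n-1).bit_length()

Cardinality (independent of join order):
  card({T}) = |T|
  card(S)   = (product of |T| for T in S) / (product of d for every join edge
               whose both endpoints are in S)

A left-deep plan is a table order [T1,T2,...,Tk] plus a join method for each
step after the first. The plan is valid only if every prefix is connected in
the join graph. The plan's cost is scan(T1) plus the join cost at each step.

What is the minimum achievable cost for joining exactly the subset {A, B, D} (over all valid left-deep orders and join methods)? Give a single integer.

4620

Selinger DP over subsets of {A,B,D}:
  {B}: scan cost=500, card=500
  {D}: scan cost=60, card=60
  {A}: scan cost=150, card=150
  {BD}: card=600; try (D,hash)→1720, (D,nl_idx)→4100, (B,merge)→5480, (D,merge)→5920, (B,hash)→9120, (B,nl)→30060 …(+1); best=1720 via (D,hash)
  {AB}: card=500; try (A,hash)→3400, (A,nl_idx)→5000, (B,merge)→6500, (A,merge)→6850, (B,hash)→9300, (B,nl)→75150 …(+1); best=3400 via (A,hash)
  {ABD}: card=600; try (D,hash)→4620, (A,hash)→4720, (D,nl_idx)→7000, (A,nl_idx)→7120, (D,merge)→8820, (A,merge)→9670 …(+2); best=4620 via (D,hash)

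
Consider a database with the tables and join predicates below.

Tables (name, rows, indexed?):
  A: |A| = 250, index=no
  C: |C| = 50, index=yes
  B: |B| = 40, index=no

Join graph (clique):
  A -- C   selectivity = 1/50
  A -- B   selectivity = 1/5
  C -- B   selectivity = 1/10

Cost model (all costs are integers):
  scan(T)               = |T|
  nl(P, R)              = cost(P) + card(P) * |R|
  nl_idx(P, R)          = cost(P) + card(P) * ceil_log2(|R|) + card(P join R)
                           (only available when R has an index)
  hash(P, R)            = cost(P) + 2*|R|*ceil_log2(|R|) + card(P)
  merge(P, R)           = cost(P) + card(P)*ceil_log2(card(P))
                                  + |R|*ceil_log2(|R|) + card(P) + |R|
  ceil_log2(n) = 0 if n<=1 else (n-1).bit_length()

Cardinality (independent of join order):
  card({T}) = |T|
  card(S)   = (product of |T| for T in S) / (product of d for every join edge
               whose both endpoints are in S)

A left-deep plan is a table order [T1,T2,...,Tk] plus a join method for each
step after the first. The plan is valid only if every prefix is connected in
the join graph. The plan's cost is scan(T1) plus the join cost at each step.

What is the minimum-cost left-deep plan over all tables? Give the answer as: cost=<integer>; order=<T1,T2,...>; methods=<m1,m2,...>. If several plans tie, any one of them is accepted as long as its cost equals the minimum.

cost=1830; order=A,C,B; methods=hash,hash

Selinger DP (subsets sized 1..n):
  {A}: scan cost=250, card=250
  {C}: scan cost=50, card=50
  {B}: scan cost=40, card=40
  {AC}: card=250; try (C,hash)→1100, (C,nl_idx)→2000, (A,merge)→2650, (C,merge)→2850, (A,hash)→4100, (A,nl)→12550 …(+1); best=1100 via (C,hash)
  {AB}: card=2000; try (B,hash)→980, (A,merge)→2570, (B,merge)→2780, (A,hash)→4080, (A,nl)→10040, (B,nl)→10250; best=980 via (B,hash)
  {BC}: card=200; try (C,nl_idx)→480, (B,hash)→580, (C,merge)→670, (C,hash)→680, (B,merge)→680, (C,nl)→2040 …(+1); best=480 via (C,nl_idx)
  {ABC}: card=200; try (B,hash)→1830, (C,hash)→3580, (B,merge)→3630, (A,merge)→4530, (A,hash)→4680, (B,nl)→11100 …(+4); best=1830 via (B,hash)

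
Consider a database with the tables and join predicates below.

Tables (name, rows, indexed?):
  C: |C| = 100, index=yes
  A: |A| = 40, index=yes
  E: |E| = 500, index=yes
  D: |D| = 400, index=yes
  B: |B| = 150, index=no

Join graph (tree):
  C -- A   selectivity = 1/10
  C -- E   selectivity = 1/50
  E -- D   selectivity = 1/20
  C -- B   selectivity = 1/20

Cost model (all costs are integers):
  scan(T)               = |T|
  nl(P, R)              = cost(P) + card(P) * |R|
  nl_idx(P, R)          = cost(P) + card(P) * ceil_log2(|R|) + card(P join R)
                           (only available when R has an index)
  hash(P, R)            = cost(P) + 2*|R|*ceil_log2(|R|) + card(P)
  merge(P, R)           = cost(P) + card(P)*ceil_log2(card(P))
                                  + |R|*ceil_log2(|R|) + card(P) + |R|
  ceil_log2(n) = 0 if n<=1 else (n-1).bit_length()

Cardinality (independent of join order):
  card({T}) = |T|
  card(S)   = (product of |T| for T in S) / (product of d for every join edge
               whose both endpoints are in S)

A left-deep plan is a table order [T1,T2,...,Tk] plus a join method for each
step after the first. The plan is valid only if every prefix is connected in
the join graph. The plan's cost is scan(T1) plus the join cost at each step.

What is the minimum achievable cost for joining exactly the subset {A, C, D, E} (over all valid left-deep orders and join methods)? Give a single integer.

14680

Selinger DP over subsets of {A,C,D,E}:
  {C}: scan cost=100, card=100
  {A}: scan cost=40, card=40
  {E}: scan cost=500, card=500
  {D}: scan cost=400, card=400
  {AC}: card=400; try (A,hash)→680, (C,nl_idx)→720, (A,nl_idx)→1100, (C,merge)→1120, (A,merge)→1180, (C,hash)→1480 …(+2); best=680 via (A,hash)
  {CE}: card=1000; try (E,nl_idx)→2000, (C,hash)→2400, (C,nl_idx)→5000, (E,merge)→5900, (C,merge)→6300, (E,hash)→9200 …(+2); best=2000 via (E,nl_idx)
  {DE}: card=10000; try (D,hash)→8200, (E,merge)→9400, (D,merge)→9500, (E,hash)→9800, (E,nl_idx)→14000, (D,nl_idx)→15000 …(+2); best=8200 via (D,hash)
  {ACE}: card=4000; try (A,hash)→3480, (E,nl_idx)→8280, (E,merge)→9680, (E,hash)→10080, (A,nl_idx)→12000, (A,merge)→13280 …(+2); best=3480 via (A,hash)
  {CDE}: card=20000; try (D,hash)→10200, (D,merge)→17000, (C,hash)→19600, (D,nl_idx)→31000, (C,nl_idx)→98200, (C,merge)→159000 …(+2); best=10200 via (D,hash)
  {ACDE}: card=80000; try (D,hash)→14680, (A,hash)→30680, (D,merge)→59480, (D,nl_idx)→119480, (A,nl_idx)→210200, (A,merge)→330480 …(+2); best=14680 via (D,hash)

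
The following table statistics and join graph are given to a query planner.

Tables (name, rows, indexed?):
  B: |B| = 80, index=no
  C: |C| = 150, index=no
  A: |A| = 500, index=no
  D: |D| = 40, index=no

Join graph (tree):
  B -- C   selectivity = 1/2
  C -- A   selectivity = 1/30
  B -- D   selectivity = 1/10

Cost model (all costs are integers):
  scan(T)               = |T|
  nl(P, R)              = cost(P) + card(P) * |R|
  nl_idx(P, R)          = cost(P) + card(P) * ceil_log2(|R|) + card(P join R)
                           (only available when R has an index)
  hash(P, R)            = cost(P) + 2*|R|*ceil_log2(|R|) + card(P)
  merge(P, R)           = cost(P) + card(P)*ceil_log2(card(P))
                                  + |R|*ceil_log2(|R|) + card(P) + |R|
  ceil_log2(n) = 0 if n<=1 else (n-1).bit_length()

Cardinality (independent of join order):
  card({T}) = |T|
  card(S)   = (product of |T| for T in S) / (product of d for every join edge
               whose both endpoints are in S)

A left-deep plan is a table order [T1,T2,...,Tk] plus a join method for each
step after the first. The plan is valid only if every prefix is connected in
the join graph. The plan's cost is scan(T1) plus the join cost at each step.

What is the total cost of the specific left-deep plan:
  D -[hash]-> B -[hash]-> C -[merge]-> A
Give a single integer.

392920

step 1: scan D: cost=40, card=40
step 2: join B via hash
    card(P join B) = 40*80/(10) = 320
    cost = 40 + 2*80*7 + 40 = 1200
step 3: join C via hash
    card(P join C) = 320*150/(2) = 24000
    cost = 1200 + 2*150*8 + 320 = 3920
step 4: join A via merge
    card(P join A) = 24000*500/(30) = 400000
    cost = 3920 + 24000*15 + 500*9 + 24000 + 500 = 392920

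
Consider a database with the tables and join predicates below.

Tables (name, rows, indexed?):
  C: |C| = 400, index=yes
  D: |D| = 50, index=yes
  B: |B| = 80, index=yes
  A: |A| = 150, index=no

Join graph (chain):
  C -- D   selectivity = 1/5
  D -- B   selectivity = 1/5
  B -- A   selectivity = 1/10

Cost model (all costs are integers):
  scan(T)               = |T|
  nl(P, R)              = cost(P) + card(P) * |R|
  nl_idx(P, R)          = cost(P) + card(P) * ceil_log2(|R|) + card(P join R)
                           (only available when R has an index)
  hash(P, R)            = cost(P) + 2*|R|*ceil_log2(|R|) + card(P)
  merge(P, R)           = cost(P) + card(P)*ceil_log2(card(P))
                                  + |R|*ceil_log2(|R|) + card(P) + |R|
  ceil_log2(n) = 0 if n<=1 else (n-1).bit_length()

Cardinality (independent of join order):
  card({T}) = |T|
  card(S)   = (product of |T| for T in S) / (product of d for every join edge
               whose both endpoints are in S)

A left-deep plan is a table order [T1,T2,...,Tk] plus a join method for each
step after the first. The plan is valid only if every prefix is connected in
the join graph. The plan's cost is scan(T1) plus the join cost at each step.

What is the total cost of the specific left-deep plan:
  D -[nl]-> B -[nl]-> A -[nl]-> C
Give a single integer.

4924050

step 1: scan D: cost=50, card=50
step 2: join B via nl
    card(P join B) = 50*80/(5) = 800
    cost = 50 + 50*80 = 4050
step 3: join A via nl
    card(P join A) = 800*150/(10) = 12000
    cost = 4050 + 800*150 = 124050
step 4: join C via nl
    card(P join C) = 12000*400/(5) = 960000
    cost = 124050 + 12000*400 = 4924050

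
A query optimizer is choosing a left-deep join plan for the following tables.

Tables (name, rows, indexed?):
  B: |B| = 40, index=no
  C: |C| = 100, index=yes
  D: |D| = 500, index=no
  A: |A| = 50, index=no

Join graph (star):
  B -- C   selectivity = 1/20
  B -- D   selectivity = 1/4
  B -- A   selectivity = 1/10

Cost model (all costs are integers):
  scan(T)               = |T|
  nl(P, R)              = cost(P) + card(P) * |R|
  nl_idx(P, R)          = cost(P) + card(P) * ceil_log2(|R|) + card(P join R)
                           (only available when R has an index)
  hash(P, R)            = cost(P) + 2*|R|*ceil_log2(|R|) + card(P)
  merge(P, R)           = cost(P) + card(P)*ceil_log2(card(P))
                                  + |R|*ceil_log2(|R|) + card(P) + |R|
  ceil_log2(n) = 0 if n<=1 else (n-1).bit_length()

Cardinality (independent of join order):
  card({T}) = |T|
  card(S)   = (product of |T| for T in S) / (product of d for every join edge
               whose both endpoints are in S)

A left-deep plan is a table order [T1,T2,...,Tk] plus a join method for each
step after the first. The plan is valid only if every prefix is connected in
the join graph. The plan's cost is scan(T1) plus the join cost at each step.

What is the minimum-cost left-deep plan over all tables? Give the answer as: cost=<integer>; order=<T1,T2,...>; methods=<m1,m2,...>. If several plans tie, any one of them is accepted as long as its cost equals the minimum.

Selinger DP (subsets sized 1..n):
  {B}: scan cost=40, card=40
  {C}: scan cost=100, card=100
  {D}: scan cost=500, card=500
  {A}: scan cost=50, card=50
  {BC}: card=200; try (C,nl_idx)→520, (B,hash)→680, (C,merge)→1120, (B,merge)→1180, (C,hash)→1480, (C,nl)→4040 …(+1); best=520 via (C,nl_idx)
  {BD}: card=5000; try (B,hash)→1480, (D,merge)→5320, (B,merge)→5780, (D,hash)→9080, (D,nl)→20040, (B,nl)→20500; best=1480 via (B,hash)
  {AB}: card=200; try (B,hash)→580, (A,merge)→670, (B,merge)→680, (A,hash)→680, (A,nl)→2040, (B,nl)→2050; best=580 via (B,hash)
  {BCD}: card=25000; try (D,merge)→7320, (C,hash)→7880, (D,hash)→9720, (C,nl_idx)→61480, (C,merge)→72280, (D,nl)→100520 …(+1); best=7320 via (D,merge)
  {ABC}: card=1000; try (A,hash)→1320, (C,hash)→2180, (A,merge)→2670, (C,nl_idx)→2980, (C,merge)→3180, (A,nl)→10520 …(+1); best=1320 via (A,hash)
  {ABD}: card=25000; try (A,hash)→7080, (D,merge)→7380, (D,hash)→9780, (A,merge)→71830, (D,nl)→100580, (A,nl)→251480; best=7080 via (A,hash)
  {ABCD}: card=125000; try (D,hash)→11320, (D,merge)→17320, (A,hash)→32920, (C,hash)→33480, (C,nl_idx)→307080, (A,merge)→407670 …(+4); best=11320 via (D,hash)

cost=11320; order=B,C,A,D; methods=nl_idx,hash,hash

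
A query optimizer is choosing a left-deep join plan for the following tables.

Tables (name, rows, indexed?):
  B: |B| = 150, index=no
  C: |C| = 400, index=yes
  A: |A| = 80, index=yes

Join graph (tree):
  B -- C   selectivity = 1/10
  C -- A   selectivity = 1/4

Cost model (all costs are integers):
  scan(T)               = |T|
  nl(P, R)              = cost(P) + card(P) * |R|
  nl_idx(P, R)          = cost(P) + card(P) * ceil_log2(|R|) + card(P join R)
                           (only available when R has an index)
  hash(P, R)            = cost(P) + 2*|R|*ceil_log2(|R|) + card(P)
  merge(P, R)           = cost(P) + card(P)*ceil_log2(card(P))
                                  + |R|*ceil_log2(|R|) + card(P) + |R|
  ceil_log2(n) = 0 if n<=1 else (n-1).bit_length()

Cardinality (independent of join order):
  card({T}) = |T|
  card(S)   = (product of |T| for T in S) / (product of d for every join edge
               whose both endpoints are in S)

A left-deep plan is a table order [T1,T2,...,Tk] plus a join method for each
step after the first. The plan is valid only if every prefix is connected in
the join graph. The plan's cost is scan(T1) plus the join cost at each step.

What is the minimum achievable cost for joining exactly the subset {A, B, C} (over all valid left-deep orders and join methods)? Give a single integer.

Selinger DP over subsets of {A,B,C}:
  {B}: scan cost=150, card=150
  {C}: scan cost=400, card=400
  {A}: scan cost=80, card=80
  {BC}: card=6000; try (B,hash)→3200, (C,merge)→5500, (B,merge)→5750, (C,hash)→7500, (C,nl_idx)→7500, (C,nl)→60150 …(+1); best=3200 via (B,hash)
  {AC}: card=8000; try (A,hash)→1920, (C,merge)→4720, (A,merge)→5040, (C,hash)→7360, (C,nl_idx)→8800, (A,nl_idx)→11200 …(+2); best=1920 via (A,hash)
  {ABC}: card=120000; try (A,hash)→10320, (B,hash)→12320, (A,merge)→87840, (B,merge)→115270, (A,nl_idx)→165200, (A,nl)→483200 …(+1); best=10320 via (A,hash)

10320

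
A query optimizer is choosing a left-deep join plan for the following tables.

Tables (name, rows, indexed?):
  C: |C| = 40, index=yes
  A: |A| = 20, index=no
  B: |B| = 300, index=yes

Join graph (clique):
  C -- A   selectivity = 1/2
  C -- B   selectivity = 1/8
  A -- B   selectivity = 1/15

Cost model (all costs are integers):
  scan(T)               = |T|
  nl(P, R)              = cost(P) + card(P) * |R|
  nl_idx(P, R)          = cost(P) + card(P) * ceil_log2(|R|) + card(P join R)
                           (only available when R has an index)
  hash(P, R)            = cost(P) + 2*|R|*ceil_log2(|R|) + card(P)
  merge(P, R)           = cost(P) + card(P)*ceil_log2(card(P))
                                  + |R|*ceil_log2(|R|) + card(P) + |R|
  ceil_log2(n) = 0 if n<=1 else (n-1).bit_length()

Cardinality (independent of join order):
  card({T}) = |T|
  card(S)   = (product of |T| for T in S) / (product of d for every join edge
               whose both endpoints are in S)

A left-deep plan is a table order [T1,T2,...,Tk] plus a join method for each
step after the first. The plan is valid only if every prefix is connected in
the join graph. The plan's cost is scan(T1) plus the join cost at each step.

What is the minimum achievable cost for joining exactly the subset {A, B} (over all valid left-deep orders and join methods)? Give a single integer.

Selinger DP over subsets of {A,B}:
  {A}: scan cost=20, card=20
  {B}: scan cost=300, card=300
  {AB}: card=400; try (B,nl_idx)→600, (A,hash)→800, (B,merge)→3140, (A,merge)→3420, (B,hash)→5440, (B,nl)→6020 …(+1); best=600 via (B,nl_idx)

600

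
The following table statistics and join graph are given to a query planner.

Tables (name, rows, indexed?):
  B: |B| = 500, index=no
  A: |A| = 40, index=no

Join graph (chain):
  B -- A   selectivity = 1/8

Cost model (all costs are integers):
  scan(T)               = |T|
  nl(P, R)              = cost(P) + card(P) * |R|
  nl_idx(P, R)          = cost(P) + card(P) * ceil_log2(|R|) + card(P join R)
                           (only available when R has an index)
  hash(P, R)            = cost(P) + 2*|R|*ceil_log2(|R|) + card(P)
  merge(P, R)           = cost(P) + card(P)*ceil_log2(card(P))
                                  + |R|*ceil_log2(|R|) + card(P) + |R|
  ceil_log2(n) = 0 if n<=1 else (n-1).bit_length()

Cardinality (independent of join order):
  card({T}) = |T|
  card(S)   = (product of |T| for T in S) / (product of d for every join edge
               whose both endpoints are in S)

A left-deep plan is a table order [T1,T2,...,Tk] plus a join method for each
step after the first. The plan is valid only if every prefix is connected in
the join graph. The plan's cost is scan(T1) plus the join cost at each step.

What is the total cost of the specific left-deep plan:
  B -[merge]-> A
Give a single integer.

step 1: scan B: cost=500, card=500
step 2: join A via merge
    card(P join A) = 500*40/(8) = 2500
    cost = 500 + 500*9 + 40*6 + 500 + 40 = 5780

5780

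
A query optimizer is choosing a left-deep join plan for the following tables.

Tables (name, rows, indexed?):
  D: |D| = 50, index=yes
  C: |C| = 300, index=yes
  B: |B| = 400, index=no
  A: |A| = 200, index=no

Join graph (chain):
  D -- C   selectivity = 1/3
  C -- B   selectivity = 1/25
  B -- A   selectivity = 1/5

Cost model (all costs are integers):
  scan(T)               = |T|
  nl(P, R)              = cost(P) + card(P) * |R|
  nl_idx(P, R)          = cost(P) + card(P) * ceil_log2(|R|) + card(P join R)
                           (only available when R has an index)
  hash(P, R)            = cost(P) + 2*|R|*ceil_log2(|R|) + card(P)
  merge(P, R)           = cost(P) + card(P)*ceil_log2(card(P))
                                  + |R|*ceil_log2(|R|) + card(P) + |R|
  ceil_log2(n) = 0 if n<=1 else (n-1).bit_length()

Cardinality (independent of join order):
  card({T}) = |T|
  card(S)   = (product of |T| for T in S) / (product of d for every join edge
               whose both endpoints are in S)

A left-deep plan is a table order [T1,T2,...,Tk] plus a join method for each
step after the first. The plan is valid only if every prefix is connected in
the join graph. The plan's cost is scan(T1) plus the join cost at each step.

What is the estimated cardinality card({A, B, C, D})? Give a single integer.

3200000

Tables in S: A(200), B(400), C(300), D(50)
Edges inside S: D-C(d=3), C-B(d=25), B-A(d=5)
numerator = 200 * 400 * 300 * 50 = 1200000000
denominator = 3 * 25 * 5 = 375
card(S) = 1200000000 / 375 = 3200000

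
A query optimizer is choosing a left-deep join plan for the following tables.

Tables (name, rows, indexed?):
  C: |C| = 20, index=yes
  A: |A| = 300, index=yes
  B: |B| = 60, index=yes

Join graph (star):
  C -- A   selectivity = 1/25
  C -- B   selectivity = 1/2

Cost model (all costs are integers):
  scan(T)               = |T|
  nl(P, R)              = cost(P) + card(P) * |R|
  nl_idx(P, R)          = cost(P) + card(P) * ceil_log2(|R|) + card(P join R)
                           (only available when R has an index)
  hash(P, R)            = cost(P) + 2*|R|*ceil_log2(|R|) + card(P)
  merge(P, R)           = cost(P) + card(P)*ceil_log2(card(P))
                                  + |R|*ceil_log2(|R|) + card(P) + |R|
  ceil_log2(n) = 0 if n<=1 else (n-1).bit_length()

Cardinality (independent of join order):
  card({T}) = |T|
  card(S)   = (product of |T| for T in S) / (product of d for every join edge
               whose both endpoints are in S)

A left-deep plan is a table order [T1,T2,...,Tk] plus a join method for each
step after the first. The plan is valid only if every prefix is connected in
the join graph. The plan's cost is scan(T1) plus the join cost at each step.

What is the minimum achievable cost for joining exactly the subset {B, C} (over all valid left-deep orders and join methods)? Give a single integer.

320

Selinger DP over subsets of {B,C}:
  {C}: scan cost=20, card=20
  {B}: scan cost=60, card=60
  {BC}: card=600; try (C,hash)→320, (B,merge)→560, (C,merge)→600, (B,nl_idx)→740, (B,hash)→760, (C,nl_idx)→960 …(+2); best=320 via (C,hash)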